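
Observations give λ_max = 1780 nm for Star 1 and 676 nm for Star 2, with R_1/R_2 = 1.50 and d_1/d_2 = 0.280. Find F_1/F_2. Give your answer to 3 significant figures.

0.597

Wien's law: T_1/T_2 = λ_2/λ_1 = 676/1780 = 0.3798.
L_1/L_2 = (R_1/R_2)²(T_1/T_2)⁴ = (1.50)²(0.3798)⁴ = 0.04680.
F_1/F_2 = (L_1/L_2)/(d_1/d_2)² = 0.04680/(0.280)² = 0.5970.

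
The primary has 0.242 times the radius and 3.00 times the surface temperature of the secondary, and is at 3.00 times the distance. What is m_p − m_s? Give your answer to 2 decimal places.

L_p/L_s = (0.242)²(3.00)⁴ = 4.744.
F_p/F_s = (L_p/L_s)/(d_p/d_s)² = 4.744/9.000 = 0.5271.
m_p − m_s = −2.5 log₁₀(0.5271) = 0.70.

0.70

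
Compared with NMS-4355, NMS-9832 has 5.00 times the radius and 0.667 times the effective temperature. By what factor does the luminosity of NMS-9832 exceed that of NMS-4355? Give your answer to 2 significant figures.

4.9

From the Stefan–Boltzmann law, L ∝ R²T⁴, so
L_NMS-9832/L_NMS-4355 = (R_NMS-9832/R_NMS-4355)² (T_NMS-9832/T_NMS-4355)⁴ = (5.00)² × (0.667)⁴ = 25.00 × 0.1979 = 4.948.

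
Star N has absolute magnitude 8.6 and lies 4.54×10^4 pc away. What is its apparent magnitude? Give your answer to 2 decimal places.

26.89

m = M + 5 log₁₀(d/10 pc) = 8.6 + 5 log₁₀(4.54×10^4/10)
  = 8.6 + 5 × 3.657 = 8.6 + 18.29 = 26.89.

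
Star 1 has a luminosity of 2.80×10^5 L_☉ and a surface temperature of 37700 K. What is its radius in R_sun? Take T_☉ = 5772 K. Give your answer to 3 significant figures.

R/R_☉ = √(L/L_☉) / (T/T_☉)² = √(2.80×10^5) / (6.532)²
       = 529.2 / 42.66 = 12.40.

12.4 R_sun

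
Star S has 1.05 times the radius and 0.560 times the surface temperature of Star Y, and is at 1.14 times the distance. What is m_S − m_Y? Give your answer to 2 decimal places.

L_S/L_Y = (1.05)²(0.560)⁴ = 0.1084.
F_S/F_Y = (L_S/L_Y)/(d_S/d_Y)² = 0.1084/1.300 = 0.08343.
m_S − m_Y = −2.5 log₁₀(0.08343) = 2.70.

2.70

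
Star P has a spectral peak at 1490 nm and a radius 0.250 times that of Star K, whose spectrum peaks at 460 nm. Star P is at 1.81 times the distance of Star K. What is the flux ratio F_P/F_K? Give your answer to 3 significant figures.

Wien's law: T_P/T_K = λ_K/λ_P = 460/1490 = 0.3087.
L_P/L_K = (R_P/R_K)²(T_P/T_K)⁴ = (0.250)²(0.3087)⁴ = 5.678×10^-4.
F_P/F_K = (L_P/L_K)/(d_P/d_K)² = 5.678×10^-4/(1.81)² = 1.733×10^-4.

1.73×10^-4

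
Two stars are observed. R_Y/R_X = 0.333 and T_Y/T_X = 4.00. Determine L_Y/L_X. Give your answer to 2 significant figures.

28

From the Stefan–Boltzmann law, L ∝ R²T⁴, so
L_Y/L_X = (R_Y/R_X)² (T_Y/T_X)⁴ = (0.333)² × (4.00)⁴ = 0.1109 × 256.0 = 28.39.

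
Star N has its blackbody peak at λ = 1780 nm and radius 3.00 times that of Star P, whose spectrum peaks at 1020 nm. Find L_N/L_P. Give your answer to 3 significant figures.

Wien's law gives T ∝ 1/λ_max, so T_N/T_P = λ_P/λ_N = 1020/1780 = 0.5730.
Then L ∝ R²T⁴ gives L_N/L_P = (3.00)² × (0.5730)⁴ = 9.000 × 0.1078 = 0.9704.

0.970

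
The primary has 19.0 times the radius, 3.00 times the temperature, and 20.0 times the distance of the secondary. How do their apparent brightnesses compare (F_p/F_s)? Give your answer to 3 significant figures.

L_p/L_s = (R_p/R_s)²(T_p/T_s)⁴ = (19.0)² × (3.00)⁴ = 2.924×10^4.
F_p/F_s = (L_p/L_s)/(d_p/d_s)² = 2.924×10^4 / (20.0)² = 73.10.

73.1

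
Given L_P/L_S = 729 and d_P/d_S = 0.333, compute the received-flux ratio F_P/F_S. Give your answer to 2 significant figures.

F = L/(4πd²), so F_P/F_S = (L_P/L_S) / (d_P/d_S)²
= 729 / (0.333)² = 729 / 0.1109 = 6574.

6.6×10^3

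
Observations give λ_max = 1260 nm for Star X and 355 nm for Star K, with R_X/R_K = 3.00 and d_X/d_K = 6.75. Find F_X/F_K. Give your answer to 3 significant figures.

Wien's law: T_X/T_K = λ_K/λ_X = 355/1260 = 0.2817.
L_X/L_K = (R_X/R_K)²(T_X/T_K)⁴ = (3.00)²(0.2817)⁴ = 0.05671.
F_X/F_K = (L_X/L_K)/(d_X/d_K)² = 0.05671/(6.75)² = 0.001245.

0.00124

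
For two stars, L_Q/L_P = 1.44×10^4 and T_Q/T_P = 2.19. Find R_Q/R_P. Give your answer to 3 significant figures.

L ∝ R²T⁴ gives R ∝ √L / T², so
R_Q/R_P = √(1.44×10^4) / (2.19)² = 120.0 / 4.796 = 25.02.

25.0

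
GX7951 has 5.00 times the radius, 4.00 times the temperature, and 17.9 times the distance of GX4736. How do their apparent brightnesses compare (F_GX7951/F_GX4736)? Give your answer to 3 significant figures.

L_GX7951/L_GX4736 = (R_GX7951/R_GX4736)²(T_GX7951/T_GX4736)⁴ = (5.00)² × (4.00)⁴ = 6400.
F_GX7951/F_GX4736 = (L_GX7951/L_GX4736)/(d_GX7951/d_GX4736)² = 6400 / (17.9)² = 19.97.

20.0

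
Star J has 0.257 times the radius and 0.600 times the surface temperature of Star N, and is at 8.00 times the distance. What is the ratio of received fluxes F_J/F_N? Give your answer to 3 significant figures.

1.34×10^-4

L_J/L_N = (R_J/R_N)²(T_J/T_N)⁴ = (0.257)² × (0.600)⁴ = 0.008560.
F_J/F_N = (L_J/L_N)/(d_J/d_N)² = 0.008560 / (8.00)² = 1.337×10^-4.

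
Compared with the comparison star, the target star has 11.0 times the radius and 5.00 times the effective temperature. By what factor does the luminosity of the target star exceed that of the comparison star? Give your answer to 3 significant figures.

From the Stefan–Boltzmann law, L ∝ R²T⁴, so
L_t/L_c = (R_t/R_c)² (T_t/T_c)⁴ = (11.0)² × (5.00)⁴ = 121.0 × 625.0 = 7.562×10^4.

7.56×10^4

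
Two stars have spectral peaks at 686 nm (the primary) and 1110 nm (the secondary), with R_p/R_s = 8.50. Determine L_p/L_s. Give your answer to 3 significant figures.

Wien's law gives T ∝ 1/λ_max, so T_p/T_s = λ_s/λ_p = 1110/686 = 1.618.
Then L ∝ R²T⁴ gives L_p/L_s = (8.50)² × (1.618)⁴ = 72.25 × 6.855 = 495.3.

495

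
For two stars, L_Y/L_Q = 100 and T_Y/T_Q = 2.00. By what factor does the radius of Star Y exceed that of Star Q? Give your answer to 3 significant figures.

2.50

L ∝ R²T⁴ gives R ∝ √L / T², so
R_Y/R_Q = √(100) / (2.00)² = 10.00 / 4.000 = 2.500.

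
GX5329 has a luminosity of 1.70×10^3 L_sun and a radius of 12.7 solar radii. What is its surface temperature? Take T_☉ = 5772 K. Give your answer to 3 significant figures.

T/T_☉ = (L/L_☉)^(1/4) / (R/R_☉)^(1/2)
T = 5772 × (1.70×10^3)^(1/4) / √(12.7) = 5772 × 6.421 / 3.564 = 1.040×10^4 K.

1.04×10^4 K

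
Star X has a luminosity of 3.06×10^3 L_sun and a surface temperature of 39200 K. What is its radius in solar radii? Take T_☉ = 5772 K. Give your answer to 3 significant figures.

R/R_☉ = √(L/L_☉) / (T/T_☉)² = √(3.06×10^3) / (6.791)²
       = 55.32 / 46.12 = 1.199.

1.20 solar radii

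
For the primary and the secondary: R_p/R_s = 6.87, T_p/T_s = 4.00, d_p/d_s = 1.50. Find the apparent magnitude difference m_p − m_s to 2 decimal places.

-9.32

L_p/L_s = (6.87)²(4.00)⁴ = 1.208×10^4.
F_p/F_s = (L_p/L_s)/(d_p/d_s)² = 1.208×10^4/2.250 = 5370.
m_p − m_s = −2.5 log₁₀(5370) = -9.32.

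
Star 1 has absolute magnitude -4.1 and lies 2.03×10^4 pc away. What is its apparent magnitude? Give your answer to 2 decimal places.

m = M + 5 log₁₀(d/10 pc) = -4.1 + 5 log₁₀(2.03×10^4/10)
  = -4.1 + 5 × 3.307 = -4.1 + 16.54 = 12.44.

12.44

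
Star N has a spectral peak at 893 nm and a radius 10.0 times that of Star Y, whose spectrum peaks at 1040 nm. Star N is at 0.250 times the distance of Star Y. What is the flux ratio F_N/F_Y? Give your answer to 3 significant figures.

2.94×10^3

Wien's law: T_N/T_Y = λ_Y/λ_N = 1040/893 = 1.165.
L_N/L_Y = (R_N/R_Y)²(T_N/T_Y)⁴ = (10.0)²(1.165)⁴ = 184.0.
F_N/F_Y = (L_N/L_Y)/(d_N/d_Y)² = 184.0/(0.250)² = 2943.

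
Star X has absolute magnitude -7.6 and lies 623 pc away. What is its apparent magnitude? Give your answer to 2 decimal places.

m = M + 5 log₁₀(d/10 pc) = -7.6 + 5 log₁₀(623/10)
  = -7.6 + 5 × 1.794 = -7.6 + 8.97 = 1.37.

1.37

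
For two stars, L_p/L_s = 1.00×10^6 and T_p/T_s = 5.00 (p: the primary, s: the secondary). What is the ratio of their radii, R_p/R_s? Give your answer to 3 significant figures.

40.0

L ∝ R²T⁴ gives R ∝ √L / T², so
R_p/R_s = √(1.00×10^6) / (5.00)² = 1000 / 25.00 = 40.00.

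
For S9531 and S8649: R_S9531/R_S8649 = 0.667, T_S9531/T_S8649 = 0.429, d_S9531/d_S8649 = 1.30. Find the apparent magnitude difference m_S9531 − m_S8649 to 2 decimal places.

L_S9531/L_S8649 = (0.667)²(0.429)⁴ = 0.01507.
F_S9531/F_S8649 = (L_S9531/L_S8649)/(d_S9531/d_S8649)² = 0.01507/1.690 = 0.008916.
m_S9531 − m_S8649 = −2.5 log₁₀(0.008916) = 5.12.

5.12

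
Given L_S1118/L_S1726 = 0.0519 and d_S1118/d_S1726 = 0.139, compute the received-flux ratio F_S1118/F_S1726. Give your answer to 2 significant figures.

F = L/(4πd²), so F_S1118/F_S1726 = (L_S1118/L_S1726) / (d_S1118/d_S1726)²
= 0.0519 / (0.139)² = 0.0519 / 0.01932 = 2.686.

2.7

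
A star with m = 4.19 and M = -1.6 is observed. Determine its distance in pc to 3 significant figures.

144 pc

m − M = 5 log₁₀(d/10 pc)
4.19 − (-1.6) = 5.79 = 5 log₁₀(d/10)
d = 10 × 10^(5.79/5) = 10 × 10^1.158 = 143.9 pc.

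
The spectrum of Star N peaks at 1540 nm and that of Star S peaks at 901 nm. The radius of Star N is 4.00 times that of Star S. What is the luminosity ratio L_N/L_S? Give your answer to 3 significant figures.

1.87

Wien's law gives T ∝ 1/λ_max, so T_N/T_S = λ_S/λ_N = 901/1540 = 0.5851.
Then L ∝ R²T⁴ gives L_N/L_S = (4.00)² × (0.5851)⁴ = 16.00 × 0.1172 = 1.875.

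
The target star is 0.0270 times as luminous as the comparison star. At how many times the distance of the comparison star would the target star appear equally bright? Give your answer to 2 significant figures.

Equal flux requires L_t/d_t² = L_c/d_c², so d_t/d_c = √(L_t/L_c)
= √(0.0270) = 0.1643.

0.16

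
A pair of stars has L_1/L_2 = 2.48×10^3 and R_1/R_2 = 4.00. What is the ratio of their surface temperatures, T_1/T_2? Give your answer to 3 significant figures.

3.53

L ∝ R²T⁴ gives T ∝ (L/R²)^(1/4), so
T_1/T_2 = (2.48×10^3 / 4.00²)^(1/4) = (155.0)^(1/4) = 3.528.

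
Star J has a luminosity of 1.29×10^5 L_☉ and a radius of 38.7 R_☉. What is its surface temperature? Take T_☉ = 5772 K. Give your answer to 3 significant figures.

1.76×10^4 K

T/T_☉ = (L/L_☉)^(1/4) / (R/R_☉)^(1/2)
T = 5772 × (1.29×10^5)^(1/4) / √(38.7) = 5772 × 18.95 / 6.221 = 1.758×10^4 K.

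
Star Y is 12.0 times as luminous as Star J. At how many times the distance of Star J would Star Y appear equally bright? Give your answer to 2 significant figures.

3.5

Equal flux requires L_Y/d_Y² = L_J/d_J², so d_Y/d_J = √(L_Y/L_J)
= √(12.0) = 3.464.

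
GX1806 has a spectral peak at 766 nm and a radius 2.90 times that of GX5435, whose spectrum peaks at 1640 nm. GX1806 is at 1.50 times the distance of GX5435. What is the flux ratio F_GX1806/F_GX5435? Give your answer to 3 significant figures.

78.5

Wien's law: T_GX1806/T_GX5435 = λ_GX5435/λ_GX1806 = 1640/766 = 2.141.
L_GX1806/L_GX5435 = (R_GX1806/R_GX5435)²(T_GX1806/T_GX5435)⁴ = (2.90)²(2.141)⁴ = 176.7.
F_GX1806/F_GX5435 = (L_GX1806/L_GX5435)/(d_GX1806/d_GX5435)² = 176.7/(1.50)² = 78.54.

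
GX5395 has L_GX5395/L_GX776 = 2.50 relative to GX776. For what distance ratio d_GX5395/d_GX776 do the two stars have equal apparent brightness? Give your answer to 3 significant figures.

1.58

Equal flux requires L_GX5395/d_GX5395² = L_GX776/d_GX776², so d_GX5395/d_GX776 = √(L_GX5395/L_GX776)
= √(2.50) = 1.581.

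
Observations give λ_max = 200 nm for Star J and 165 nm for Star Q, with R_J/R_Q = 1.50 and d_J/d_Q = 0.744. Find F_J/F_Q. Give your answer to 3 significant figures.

Wien's law: T_J/T_Q = λ_Q/λ_J = 165/200 = 0.8250.
L_J/L_Q = (R_J/R_Q)²(T_J/T_Q)⁴ = (1.50)²(0.8250)⁴ = 1.042.
F_J/F_Q = (L_J/L_Q)/(d_J/d_Q)² = 1.042/(0.744)² = 1.883.

1.88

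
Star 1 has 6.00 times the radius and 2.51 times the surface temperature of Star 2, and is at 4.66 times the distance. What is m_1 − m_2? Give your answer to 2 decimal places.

L_1/L_2 = (6.00)²(2.51)⁴ = 1429.
F_1/F_2 = (L_1/L_2)/(d_1/d_2)² = 1429/21.72 = 65.80.
m_1 − m_2 = −2.5 log₁₀(65.80) = -4.55.

-4.55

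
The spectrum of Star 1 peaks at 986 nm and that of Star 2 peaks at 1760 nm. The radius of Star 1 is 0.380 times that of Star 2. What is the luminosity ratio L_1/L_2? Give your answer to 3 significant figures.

1.47

Wien's law gives T ∝ 1/λ_max, so T_1/T_2 = λ_2/λ_1 = 1760/986 = 1.785.
Then L ∝ R²T⁴ gives L_1/L_2 = (0.380)² × (1.785)⁴ = 0.1444 × 10.15 = 1.466.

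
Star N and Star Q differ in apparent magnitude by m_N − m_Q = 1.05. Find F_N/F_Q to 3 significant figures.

F_N/F_Q = 10^(−(m_N − m_Q)/2.5) = 10^(-1.05/2.5) = 10^-0.420 = 0.3802.

0.380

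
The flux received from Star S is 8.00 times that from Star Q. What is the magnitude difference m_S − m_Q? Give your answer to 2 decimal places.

-2.26

m_S − m_Q = −2.5 log₁₀(F_S/F_Q) = −2.5 log₁₀(8.00) = −2.5 × (0.903) = -2.258.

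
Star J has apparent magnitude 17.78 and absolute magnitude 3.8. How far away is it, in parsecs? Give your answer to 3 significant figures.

m − M = 5 log₁₀(d/10 pc)
17.78 − (3.8) = 13.98 = 5 log₁₀(d/10)
d = 10 × 10^(13.98/5) = 10 × 10^2.796 = 6252 pc.

6.25×10^3 pc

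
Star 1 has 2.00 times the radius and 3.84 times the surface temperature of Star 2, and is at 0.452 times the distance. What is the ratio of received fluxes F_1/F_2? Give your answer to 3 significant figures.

L_1/L_2 = (R_1/R_2)²(T_1/T_2)⁴ = (2.00)² × (3.84)⁴ = 869.7.
F_1/F_2 = (L_1/L_2)/(d_1/d_2)² = 869.7 / (0.452)² = 4257.

4.26×10^3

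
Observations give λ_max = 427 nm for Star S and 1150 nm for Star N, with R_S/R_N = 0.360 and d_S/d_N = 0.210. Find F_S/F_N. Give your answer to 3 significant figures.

155

Wien's law: T_S/T_N = λ_N/λ_S = 1150/427 = 2.693.
L_S/L_N = (R_S/R_N)²(T_S/T_N)⁴ = (0.360)²(2.693)⁴ = 6.818.
F_S/F_N = (L_S/L_N)/(d_S/d_N)² = 6.818/(0.210)² = 154.6.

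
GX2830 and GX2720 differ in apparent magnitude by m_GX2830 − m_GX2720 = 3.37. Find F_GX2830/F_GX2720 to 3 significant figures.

F_GX2830/F_GX2720 = 10^(−(m_GX2830 − m_GX2720)/2.5) = 10^(-3.37/2.5) = 10^-1.348 = 0.04487.

0.0449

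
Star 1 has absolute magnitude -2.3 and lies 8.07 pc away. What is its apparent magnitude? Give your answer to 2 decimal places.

m = M + 5 log₁₀(d/10 pc) = -2.3 + 5 log₁₀(8.07/10)
  = -2.3 + 5 × -0.093 = -2.3 + -0.47 = -2.77.

-2.77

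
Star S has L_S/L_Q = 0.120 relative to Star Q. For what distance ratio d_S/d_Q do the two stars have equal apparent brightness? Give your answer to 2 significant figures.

Equal flux requires L_S/d_S² = L_Q/d_Q², so d_S/d_Q = √(L_S/L_Q)
= √(0.120) = 0.3464.

0.35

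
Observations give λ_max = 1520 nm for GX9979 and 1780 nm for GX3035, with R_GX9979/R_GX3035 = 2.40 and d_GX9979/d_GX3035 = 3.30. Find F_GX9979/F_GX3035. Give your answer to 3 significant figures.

0.995

Wien's law: T_GX9979/T_GX3035 = λ_GX3035/λ_GX9979 = 1780/1520 = 1.171.
L_GX9979/L_GX3035 = (R_GX9979/R_GX3035)²(T_GX9979/T_GX3035)⁴ = (2.40)²(1.171)⁴ = 10.83.
F_GX9979/F_GX3035 = (L_GX9979/L_GX3035)/(d_GX9979/d_GX3035)² = 10.83/(3.30)² = 0.9947.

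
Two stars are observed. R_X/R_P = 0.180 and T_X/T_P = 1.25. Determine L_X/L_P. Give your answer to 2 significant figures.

From the Stefan–Boltzmann law, L ∝ R²T⁴, so
L_X/L_P = (R_X/R_P)² (T_X/T_P)⁴ = (0.180)² × (1.25)⁴ = 0.03240 × 2.441 = 0.07910.

0.079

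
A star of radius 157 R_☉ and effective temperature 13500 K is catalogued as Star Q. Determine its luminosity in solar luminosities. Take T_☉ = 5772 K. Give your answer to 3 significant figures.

L/L_☉ = (R/R_☉)² (T/T_☉)⁴ = (157)² × (13500/5772)⁴
       = 2.465×10^4 × (2.339)⁴ = 2.465×10^4 × 29.92 = 7.376×10^5.

7.38×10^5 solar luminosities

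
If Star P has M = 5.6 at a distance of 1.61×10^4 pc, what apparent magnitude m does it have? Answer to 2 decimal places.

21.63

m = M + 5 log₁₀(d/10 pc) = 5.6 + 5 log₁₀(1.61×10^4/10)
  = 5.6 + 5 × 3.207 = 5.6 + 16.03 = 21.63.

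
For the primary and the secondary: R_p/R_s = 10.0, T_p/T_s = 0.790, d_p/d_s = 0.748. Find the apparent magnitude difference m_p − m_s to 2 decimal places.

L_p/L_s = (10.0)²(0.790)⁴ = 38.95.
F_p/F_s = (L_p/L_s)/(d_p/d_s)² = 38.95/0.5595 = 69.62.
m_p − m_s = −2.5 log₁₀(69.62) = -4.61.

-4.61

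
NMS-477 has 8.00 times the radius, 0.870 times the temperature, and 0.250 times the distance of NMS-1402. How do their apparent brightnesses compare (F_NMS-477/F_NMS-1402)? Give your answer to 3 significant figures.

L_NMS-477/L_NMS-1402 = (R_NMS-477/R_NMS-1402)²(T_NMS-477/T_NMS-1402)⁴ = (8.00)² × (0.870)⁴ = 36.67.
F_NMS-477/F_NMS-1402 = (L_NMS-477/L_NMS-1402)/(d_NMS-477/d_NMS-1402)² = 36.67 / (0.250)² = 586.6.

587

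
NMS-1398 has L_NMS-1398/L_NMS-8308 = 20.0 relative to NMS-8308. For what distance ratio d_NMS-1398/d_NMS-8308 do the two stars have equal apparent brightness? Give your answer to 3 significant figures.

4.47

Equal flux requires L_NMS-1398/d_NMS-1398² = L_NMS-8308/d_NMS-8308², so d_NMS-1398/d_NMS-8308 = √(L_NMS-1398/L_NMS-8308)
= √(20.0) = 4.472.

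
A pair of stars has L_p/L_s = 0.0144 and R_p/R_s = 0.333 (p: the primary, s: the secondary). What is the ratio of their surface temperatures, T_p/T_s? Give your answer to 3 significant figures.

L ∝ R²T⁴ gives T ∝ (L/R²)^(1/4), so
T_p/T_s = (0.0144 / 0.333²)^(1/4) = (0.1299)^(1/4) = 0.6003.

0.600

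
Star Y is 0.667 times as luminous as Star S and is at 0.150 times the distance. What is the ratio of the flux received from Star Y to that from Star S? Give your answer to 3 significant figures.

29.6

F = L/(4πd²), so F_Y/F_S = (L_Y/L_S) / (d_Y/d_S)²
= 0.667 / (0.150)² = 0.667 / 0.02250 = 29.64.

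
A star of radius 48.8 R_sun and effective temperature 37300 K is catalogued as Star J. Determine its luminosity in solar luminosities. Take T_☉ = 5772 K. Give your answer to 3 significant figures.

L/L_☉ = (R/R_☉)² (T/T_☉)⁴ = (48.8)² × (37300/5772)⁴
       = 2381 × (6.462)⁴ = 2381 × 1744 = 4.153×10^6.

4.15×10^6 solar luminosities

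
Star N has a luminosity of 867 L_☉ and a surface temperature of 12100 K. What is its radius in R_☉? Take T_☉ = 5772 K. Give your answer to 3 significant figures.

R/R_☉ = √(L/L_☉) / (T/T_☉)² = √(867) / (2.096)²
       = 29.44 / 4.395 = 6.700.

6.70 R_☉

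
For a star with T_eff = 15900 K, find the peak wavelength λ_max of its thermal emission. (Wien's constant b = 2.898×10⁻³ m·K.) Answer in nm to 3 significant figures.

182 nm

λ_max = b/T = 2.898×10⁻³ / 15900 = 1.82×10^-7 m = 182.3 nm.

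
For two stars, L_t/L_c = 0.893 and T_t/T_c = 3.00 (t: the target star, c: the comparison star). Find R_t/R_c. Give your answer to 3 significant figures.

0.105

L ∝ R²T⁴ gives R ∝ √L / T², so
R_t/R_c = √(0.893) / (3.00)² = 0.9450 / 9.000 = 0.1050.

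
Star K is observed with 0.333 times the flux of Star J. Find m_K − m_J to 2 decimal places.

1.19

m_K − m_J = −2.5 log₁₀(F_K/F_J) = −2.5 log₁₀(0.333) = −2.5 × (-0.478) = 1.194.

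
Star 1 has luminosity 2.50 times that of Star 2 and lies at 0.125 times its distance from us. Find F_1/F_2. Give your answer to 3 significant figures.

160

F = L/(4πd²), so F_1/F_2 = (L_1/L_2) / (d_1/d_2)²
= 2.50 / (0.125)² = 2.50 / 0.01562 = 160.0.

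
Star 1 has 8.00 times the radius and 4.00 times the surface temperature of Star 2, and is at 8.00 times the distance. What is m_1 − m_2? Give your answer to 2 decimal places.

L_1/L_2 = (8.00)²(4.00)⁴ = 1.638×10^4.
F_1/F_2 = (L_1/L_2)/(d_1/d_2)² = 1.638×10^4/64.00 = 256.0.
m_1 − m_2 = −2.5 log₁₀(256.0) = -6.02.

-6.02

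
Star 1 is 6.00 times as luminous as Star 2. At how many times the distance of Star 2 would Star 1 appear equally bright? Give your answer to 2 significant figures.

2.4

Equal flux requires L_1/d_1² = L_2/d_2², so d_1/d_2 = √(L_1/L_2)
= √(6.00) = 2.449.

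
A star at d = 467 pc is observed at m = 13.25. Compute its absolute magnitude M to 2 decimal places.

4.90

M = m − 5 log₁₀(d/10 pc) = 13.25 − 5 log₁₀(467/10)
  = 13.25 − 5 × 1.669 = 13.25 − 8.35 = 4.90.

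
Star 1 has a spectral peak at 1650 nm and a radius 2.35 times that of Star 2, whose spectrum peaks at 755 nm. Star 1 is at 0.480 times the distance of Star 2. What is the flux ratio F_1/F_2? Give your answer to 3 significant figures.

Wien's law: T_1/T_2 = λ_2/λ_1 = 755/1650 = 0.4576.
L_1/L_2 = (R_1/R_2)²(T_1/T_2)⁴ = (2.35)²(0.4576)⁴ = 0.2421.
F_1/F_2 = (L_1/L_2)/(d_1/d_2)² = 0.2421/(0.480)² = 1.051.

1.05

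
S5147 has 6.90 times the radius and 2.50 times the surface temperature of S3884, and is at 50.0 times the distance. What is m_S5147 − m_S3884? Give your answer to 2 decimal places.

0.32

L_S5147/L_S3884 = (6.90)²(2.50)⁴ = 1860.
F_S5147/F_S3884 = (L_S5147/L_S3884)/(d_S5147/d_S3884)² = 1860/2500 = 0.7439.
m_S5147 − m_S3884 = −2.5 log₁₀(0.7439) = 0.32.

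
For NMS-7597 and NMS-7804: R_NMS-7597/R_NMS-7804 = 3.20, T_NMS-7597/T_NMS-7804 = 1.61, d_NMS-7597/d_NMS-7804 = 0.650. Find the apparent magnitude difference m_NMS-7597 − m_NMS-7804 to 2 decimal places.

L_NMS-7597/L_NMS-7804 = (3.20)²(1.61)⁴ = 68.80.
F_NMS-7597/F_NMS-7804 = (L_NMS-7597/L_NMS-7804)/(d_NMS-7597/d_NMS-7804)² = 68.80/0.4225 = 162.8.
m_NMS-7597 − m_NMS-7804 = −2.5 log₁₀(162.8) = -5.53.

-5.53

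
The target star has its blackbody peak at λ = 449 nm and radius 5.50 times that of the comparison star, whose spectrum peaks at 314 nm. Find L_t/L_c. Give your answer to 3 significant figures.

Wien's law gives T ∝ 1/λ_max, so T_t/T_c = λ_c/λ_t = 314/449 = 0.6993.
Then L ∝ R²T⁴ gives L_t/L_c = (5.50)² × (0.6993)⁴ = 30.25 × 0.2392 = 7.235.

7.24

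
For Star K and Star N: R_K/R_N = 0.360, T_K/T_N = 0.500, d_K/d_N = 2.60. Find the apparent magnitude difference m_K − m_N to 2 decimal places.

7.30

L_K/L_N = (0.360)²(0.500)⁴ = 0.008100.
F_K/F_N = (L_K/L_N)/(d_K/d_N)² = 0.008100/6.760 = 0.001198.
m_K − m_N = −2.5 log₁₀(0.001198) = 7.30.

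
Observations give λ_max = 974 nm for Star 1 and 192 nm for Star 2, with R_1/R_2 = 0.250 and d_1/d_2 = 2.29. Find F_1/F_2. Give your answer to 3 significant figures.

Wien's law: T_1/T_2 = λ_2/λ_1 = 192/974 = 0.1971.
L_1/L_2 = (R_1/R_2)²(T_1/T_2)⁴ = (0.250)²(0.1971)⁴ = 9.437×10^-5.
F_1/F_2 = (L_1/L_2)/(d_1/d_2)² = 9.437×10^-5/(2.29)² = 1.800×10^-5.

1.80×10^-5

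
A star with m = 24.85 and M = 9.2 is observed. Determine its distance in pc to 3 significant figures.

m − M = 5 log₁₀(d/10 pc)
24.85 − (9.2) = 15.65 = 5 log₁₀(d/10)
d = 10 × 10^(15.65/5) = 10 × 10^3.130 = 1.349×10^4 pc.

1.35×10^4 pc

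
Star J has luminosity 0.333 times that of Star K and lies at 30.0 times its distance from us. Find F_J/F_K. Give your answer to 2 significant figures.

3.7×10^-4

F = L/(4πd²), so F_J/F_K = (L_J/L_K) / (d_J/d_K)²
= 0.333 / (30.0)² = 0.333 / 900.0 = 3.700×10^-4.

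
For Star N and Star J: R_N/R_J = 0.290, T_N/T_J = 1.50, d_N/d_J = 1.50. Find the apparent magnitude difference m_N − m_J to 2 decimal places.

L_N/L_J = (0.290)²(1.50)⁴ = 0.4258.
F_N/F_J = (L_N/L_J)/(d_N/d_J)² = 0.4258/2.250 = 0.1892.
m_N − m_J = −2.5 log₁₀(0.1892) = 1.81.

1.81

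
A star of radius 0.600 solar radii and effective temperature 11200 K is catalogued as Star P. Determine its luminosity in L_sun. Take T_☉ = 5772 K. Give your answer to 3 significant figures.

5.10 L_sun

L/L_☉ = (R/R_☉)² (T/T_☉)⁴ = (0.600)² × (11200/5772)⁴
       = 0.3600 × (1.940)⁴ = 0.3600 × 14.18 = 5.104.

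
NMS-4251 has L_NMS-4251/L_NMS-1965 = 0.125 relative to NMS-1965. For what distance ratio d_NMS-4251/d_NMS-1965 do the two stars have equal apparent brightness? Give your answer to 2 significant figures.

Equal flux requires L_NMS-4251/d_NMS-4251² = L_NMS-1965/d_NMS-1965², so d_NMS-4251/d_NMS-1965 = √(L_NMS-4251/L_NMS-1965)
= √(0.125) = 0.3536.

0.35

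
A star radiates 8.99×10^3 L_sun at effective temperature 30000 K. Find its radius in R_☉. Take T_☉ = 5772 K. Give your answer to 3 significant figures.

3.51 R_☉

R/R_☉ = √(L/L_☉) / (T/T_☉)² = √(8.99×10^3) / (5.198)²
       = 94.82 / 27.01 = 3.510.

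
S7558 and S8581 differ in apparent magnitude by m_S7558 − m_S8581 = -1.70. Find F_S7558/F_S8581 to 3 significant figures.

4.79

F_S7558/F_S8581 = 10^(−(m_S7558 − m_S8581)/2.5) = 10^(1.70/2.5) = 10^0.680 = 4.786.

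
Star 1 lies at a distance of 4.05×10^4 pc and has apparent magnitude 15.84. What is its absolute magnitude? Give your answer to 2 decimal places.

M = m − 5 log₁₀(d/10 pc) = 15.84 − 5 log₁₀(4.05×10^4/10)
  = 15.84 − 5 × 3.607 = 15.84 − 18.04 = -2.20.

-2.20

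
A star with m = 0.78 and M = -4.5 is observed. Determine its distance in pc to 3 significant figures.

m − M = 5 log₁₀(d/10 pc)
0.78 − (-4.5) = 5.28 = 5 log₁₀(d/10)
d = 10 × 10^(5.28/5) = 10 × 10^1.056 = 113.8 pc.

114 pc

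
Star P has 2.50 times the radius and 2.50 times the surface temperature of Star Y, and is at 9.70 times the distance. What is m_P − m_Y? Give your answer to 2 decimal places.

-1.04

L_P/L_Y = (2.50)²(2.50)⁴ = 244.1.
F_P/F_Y = (L_P/L_Y)/(d_P/d_Y)² = 244.1/94.09 = 2.595.
m_P − m_Y = −2.5 log₁₀(2.595) = -1.04.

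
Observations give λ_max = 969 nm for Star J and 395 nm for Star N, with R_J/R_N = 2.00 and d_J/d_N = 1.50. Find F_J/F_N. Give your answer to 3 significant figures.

Wien's law: T_J/T_N = λ_N/λ_J = 395/969 = 0.4076.
L_J/L_N = (R_J/R_N)²(T_J/T_N)⁴ = (2.00)²(0.4076)⁴ = 0.1104.
F_J/F_N = (L_J/L_N)/(d_J/d_N)² = 0.1104/(1.50)² = 0.04909.

0.0491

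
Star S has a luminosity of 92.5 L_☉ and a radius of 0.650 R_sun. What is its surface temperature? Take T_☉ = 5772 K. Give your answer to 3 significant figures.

T/T_☉ = (L/L_☉)^(1/4) / (R/R_☉)^(1/2)
T = 5772 × (92.5)^(1/4) / √(0.650) = 5772 × 3.101 / 0.8062 = 2.220×10^4 K.

2.22×10^4 K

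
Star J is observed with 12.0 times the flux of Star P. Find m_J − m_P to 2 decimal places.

-2.70

m_J − m_P = −2.5 log₁₀(F_J/F_P) = −2.5 log₁₀(12.0) = −2.5 × (1.079) = -2.698.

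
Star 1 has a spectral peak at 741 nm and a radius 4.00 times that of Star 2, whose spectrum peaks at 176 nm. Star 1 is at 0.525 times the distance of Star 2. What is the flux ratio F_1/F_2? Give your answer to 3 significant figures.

Wien's law: T_1/T_2 = λ_2/λ_1 = 176/741 = 0.2375.
L_1/L_2 = (R_1/R_2)²(T_1/T_2)⁴ = (4.00)²(0.2375)⁴ = 0.05092.
F_1/F_2 = (L_1/L_2)/(d_1/d_2)² = 0.05092/(0.525)² = 0.1847.

0.185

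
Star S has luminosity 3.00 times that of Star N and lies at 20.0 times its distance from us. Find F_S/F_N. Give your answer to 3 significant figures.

0.00750

F = L/(4πd²), so F_S/F_N = (L_S/L_N) / (d_S/d_N)²
= 3.00 / (20.0)² = 3.00 / 400.0 = 0.007500.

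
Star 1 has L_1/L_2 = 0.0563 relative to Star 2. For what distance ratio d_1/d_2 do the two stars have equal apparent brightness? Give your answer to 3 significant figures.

Equal flux requires L_1/d_1² = L_2/d_2², so d_1/d_2 = √(L_1/L_2)
= √(0.0563) = 0.2373.

0.237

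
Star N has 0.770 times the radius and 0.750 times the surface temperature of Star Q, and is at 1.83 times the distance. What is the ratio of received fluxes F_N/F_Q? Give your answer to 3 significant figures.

0.0560

L_N/L_Q = (R_N/R_Q)²(T_N/T_Q)⁴ = (0.770)² × (0.750)⁴ = 0.1876.
F_N/F_Q = (L_N/L_Q)/(d_N/d_Q)² = 0.1876 / (1.83)² = 0.05602.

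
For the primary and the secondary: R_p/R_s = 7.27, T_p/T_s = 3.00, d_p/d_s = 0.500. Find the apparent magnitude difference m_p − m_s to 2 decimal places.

L_p/L_s = (7.27)²(3.00)⁴ = 4281.
F_p/F_s = (L_p/L_s)/(d_p/d_s)² = 4281/0.2500 = 1.712×10^4.
m_p − m_s = −2.5 log₁₀(1.712×10^4) = -10.58.

-10.58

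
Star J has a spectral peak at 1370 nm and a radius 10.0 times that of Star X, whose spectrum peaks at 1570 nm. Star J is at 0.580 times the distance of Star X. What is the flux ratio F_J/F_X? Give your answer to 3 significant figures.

Wien's law: T_J/T_X = λ_X/λ_J = 1570/1370 = 1.146.
L_J/L_X = (R_J/R_X)²(T_J/T_X)⁴ = (10.0)²(1.146)⁴ = 172.5.
F_J/F_X = (L_J/L_X)/(d_J/d_X)² = 172.5/(0.580)² = 512.7.

513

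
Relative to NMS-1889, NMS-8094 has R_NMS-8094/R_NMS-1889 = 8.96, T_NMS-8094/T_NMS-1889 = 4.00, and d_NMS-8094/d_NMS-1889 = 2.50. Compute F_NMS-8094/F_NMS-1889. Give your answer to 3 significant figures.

3.29×10^3

L_NMS-8094/L_NMS-1889 = (R_NMS-8094/R_NMS-1889)²(T_NMS-8094/T_NMS-1889)⁴ = (8.96)² × (4.00)⁴ = 2.055×10^4.
F_NMS-8094/F_NMS-1889 = (L_NMS-8094/L_NMS-1889)/(d_NMS-8094/d_NMS-1889)² = 2.055×10^4 / (2.50)² = 3288.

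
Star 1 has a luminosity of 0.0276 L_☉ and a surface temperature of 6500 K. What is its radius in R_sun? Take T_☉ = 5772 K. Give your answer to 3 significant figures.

R/R_☉ = √(L/L_☉) / (T/T_☉)² = √(0.0276) / (1.126)²
       = 0.1661 / 1.268 = 0.1310.

0.131 R_sun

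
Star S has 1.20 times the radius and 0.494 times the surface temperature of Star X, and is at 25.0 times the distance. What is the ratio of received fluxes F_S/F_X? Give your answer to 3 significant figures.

L_S/L_X = (R_S/R_X)²(T_S/T_X)⁴ = (1.20)² × (0.494)⁴ = 0.08576.
F_S/F_X = (L_S/L_X)/(d_S/d_X)² = 0.08576 / (25.0)² = 1.372×10^-4.

1.37×10^-4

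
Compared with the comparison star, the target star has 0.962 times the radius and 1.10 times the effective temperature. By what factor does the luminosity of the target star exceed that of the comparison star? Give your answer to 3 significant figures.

From the Stefan–Boltzmann law, L ∝ R²T⁴, so
L_t/L_c = (R_t/R_c)² (T_t/T_c)⁴ = (0.962)² × (1.10)⁴ = 0.9254 × 1.464 = 1.355.

1.35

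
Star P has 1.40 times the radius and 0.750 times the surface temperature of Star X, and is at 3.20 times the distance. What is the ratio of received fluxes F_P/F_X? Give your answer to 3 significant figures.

0.0606

L_P/L_X = (R_P/R_X)²(T_P/T_X)⁴ = (1.40)² × (0.750)⁴ = 0.6202.
F_P/F_X = (L_P/L_X)/(d_P/d_X)² = 0.6202 / (3.20)² = 0.06056.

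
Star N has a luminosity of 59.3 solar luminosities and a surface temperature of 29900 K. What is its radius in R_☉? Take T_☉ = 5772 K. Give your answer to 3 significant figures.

0.287 R_☉

R/R_☉ = √(L/L_☉) / (T/T_☉)² = √(59.3) / (5.180)²
       = 7.701 / 26.83 = 0.2870.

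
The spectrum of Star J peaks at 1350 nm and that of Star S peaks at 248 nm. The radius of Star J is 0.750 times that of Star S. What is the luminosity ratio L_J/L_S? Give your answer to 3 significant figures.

Wien's law gives T ∝ 1/λ_max, so T_J/T_S = λ_S/λ_J = 248/1350 = 0.1837.
Then L ∝ R²T⁴ gives L_J/L_S = (0.750)² × (0.1837)⁴ = 0.5625 × 0.001139 = 6.406×10^-4.

6.41×10^-4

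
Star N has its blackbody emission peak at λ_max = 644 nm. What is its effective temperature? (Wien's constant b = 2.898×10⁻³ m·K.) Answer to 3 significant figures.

4.50×10^3 K

T = b/λ_max = 2.898×10⁻³ / (644×10⁻⁹) = 4500 K.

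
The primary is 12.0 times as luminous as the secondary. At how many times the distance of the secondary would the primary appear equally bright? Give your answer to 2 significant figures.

Equal flux requires L_p/d_p² = L_s/d_s², so d_p/d_s = √(L_p/L_s)
= √(12.0) = 3.464.

3.5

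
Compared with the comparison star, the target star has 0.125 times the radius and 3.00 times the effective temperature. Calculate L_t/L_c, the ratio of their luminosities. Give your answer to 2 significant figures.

From the Stefan–Boltzmann law, L ∝ R²T⁴, so
L_t/L_c = (R_t/R_c)² (T_t/T_c)⁴ = (0.125)² × (3.00)⁴ = 0.01562 × 81.00 = 1.266.

1.3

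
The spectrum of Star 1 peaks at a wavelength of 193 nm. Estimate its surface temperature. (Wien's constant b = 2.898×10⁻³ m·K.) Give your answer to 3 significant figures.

1.50×10^4 K

T = b/λ_max = 2.898×10⁻³ / (193×10⁻⁹) = 1.502×10^4 K.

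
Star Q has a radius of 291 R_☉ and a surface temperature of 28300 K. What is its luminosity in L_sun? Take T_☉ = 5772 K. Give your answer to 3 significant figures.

4.89×10^7 L_sun

L/L_☉ = (R/R_☉)² (T/T_☉)⁴ = (291)² × (28300/5772)⁴
       = 8.468×10^4 × (4.903)⁴ = 8.468×10^4 × 577.9 = 4.894×10^7.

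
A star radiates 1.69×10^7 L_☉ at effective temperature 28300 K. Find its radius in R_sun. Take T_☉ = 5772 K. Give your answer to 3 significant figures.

171 R_sun

R/R_☉ = √(L/L_☉) / (T/T_☉)² = √(1.69×10^7) / (4.903)²
       = 4111 / 24.04 = 171.0.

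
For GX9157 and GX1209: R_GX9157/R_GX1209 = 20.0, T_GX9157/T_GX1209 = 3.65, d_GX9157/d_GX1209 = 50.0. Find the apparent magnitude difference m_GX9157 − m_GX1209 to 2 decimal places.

L_GX9157/L_GX1209 = (20.0)²(3.65)⁴ = 7.100×10^4.
F_GX9157/F_GX1209 = (L_GX9157/L_GX1209)/(d_GX9157/d_GX1209)² = 7.100×10^4/2500 = 28.40.
m_GX9157 − m_GX1209 = −2.5 log₁₀(28.40) = -3.63.

-3.63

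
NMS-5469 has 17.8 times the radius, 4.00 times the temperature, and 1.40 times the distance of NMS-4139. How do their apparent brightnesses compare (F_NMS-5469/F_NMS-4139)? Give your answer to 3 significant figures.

4.14×10^4

L_NMS-5469/L_NMS-4139 = (R_NMS-5469/R_NMS-4139)²(T_NMS-5469/T_NMS-4139)⁴ = (17.8)² × (4.00)⁴ = 8.111×10^4.
F_NMS-5469/F_NMS-4139 = (L_NMS-5469/L_NMS-4139)/(d_NMS-5469/d_NMS-4139)² = 8.111×10^4 / (1.40)² = 4.138×10^4.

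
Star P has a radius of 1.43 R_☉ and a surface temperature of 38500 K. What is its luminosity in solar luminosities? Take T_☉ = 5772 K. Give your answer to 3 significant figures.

L/L_☉ = (R/R_☉)² (T/T_☉)⁴ = (1.43)² × (38500/5772)⁴
       = 2.045 × (6.670)⁴ = 2.045 × 1979 = 4048.

4.05×10^3 solar luminosities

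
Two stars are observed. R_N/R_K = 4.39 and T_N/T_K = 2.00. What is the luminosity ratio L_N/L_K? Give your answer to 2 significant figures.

From the Stefan–Boltzmann law, L ∝ R²T⁴, so
L_N/L_K = (R_N/R_K)² (T_N/T_K)⁴ = (4.39)² × (2.00)⁴ = 19.27 × 16.00 = 308.4.

3.1×10^2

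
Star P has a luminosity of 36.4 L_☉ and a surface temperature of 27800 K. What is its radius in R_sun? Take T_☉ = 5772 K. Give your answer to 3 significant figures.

0.260 R_sun

R/R_☉ = √(L/L_☉) / (T/T_☉)² = √(36.4) / (4.816)²
       = 6.033 / 23.20 = 0.2601.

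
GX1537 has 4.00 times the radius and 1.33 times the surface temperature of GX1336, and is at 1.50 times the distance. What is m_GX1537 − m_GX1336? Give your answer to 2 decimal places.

-3.37

L_GX1537/L_GX1336 = (4.00)²(1.33)⁴ = 50.06.
F_GX1537/F_GX1336 = (L_GX1537/L_GX1336)/(d_GX1537/d_GX1336)² = 50.06/2.250 = 22.25.
m_GX1537 − m_GX1336 = −2.5 log₁₀(22.25) = -3.37.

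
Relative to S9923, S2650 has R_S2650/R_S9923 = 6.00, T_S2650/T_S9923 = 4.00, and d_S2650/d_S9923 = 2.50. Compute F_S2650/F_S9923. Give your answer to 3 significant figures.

1.47×10^3

L_S2650/L_S9923 = (R_S2650/R_S9923)²(T_S2650/T_S9923)⁴ = (6.00)² × (4.00)⁴ = 9216.
F_S2650/F_S9923 = (L_S2650/L_S9923)/(d_S2650/d_S9923)² = 9216 / (2.50)² = 1475.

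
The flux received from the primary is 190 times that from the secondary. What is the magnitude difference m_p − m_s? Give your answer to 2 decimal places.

m_p − m_s = −2.5 log₁₀(F_p/F_s) = −2.5 log₁₀(190) = −2.5 × (2.279) = -5.697.

-5.70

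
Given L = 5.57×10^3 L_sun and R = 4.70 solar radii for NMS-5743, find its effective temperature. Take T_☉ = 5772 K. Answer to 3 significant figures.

T/T_☉ = (L/L_☉)^(1/4) / (R/R_☉)^(1/2)
T = 5772 × (5.57×10^3)^(1/4) / √(4.70) = 5772 × 8.639 / 2.168 = 2.300×10^4 K.

2.30×10^4 K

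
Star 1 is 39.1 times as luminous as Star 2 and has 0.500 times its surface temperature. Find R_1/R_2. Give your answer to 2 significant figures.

25

L ∝ R²T⁴ gives R ∝ √L / T², so
R_1/R_2 = √(39.1) / (0.500)² = 6.253 / 0.2500 = 25.01.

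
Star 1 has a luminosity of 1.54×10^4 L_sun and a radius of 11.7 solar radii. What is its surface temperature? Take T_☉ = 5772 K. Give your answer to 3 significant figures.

1.88×10^4 K

T/T_☉ = (L/L_☉)^(1/4) / (R/R_☉)^(1/2)
T = 5772 × (1.54×10^4)^(1/4) / √(11.7) = 5772 × 11.14 / 3.421 = 1.880×10^4 K.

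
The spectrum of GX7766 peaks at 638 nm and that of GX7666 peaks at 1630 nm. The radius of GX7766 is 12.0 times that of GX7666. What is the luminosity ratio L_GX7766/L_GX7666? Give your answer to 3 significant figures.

6.14×10^3

Wien's law gives T ∝ 1/λ_max, so T_GX7766/T_GX7666 = λ_GX7666/λ_GX7766 = 1630/638 = 2.555.
Then L ∝ R²T⁴ gives L_GX7766/L_GX7666 = (12.0)² × (2.555)⁴ = 144.0 × 42.61 = 6135.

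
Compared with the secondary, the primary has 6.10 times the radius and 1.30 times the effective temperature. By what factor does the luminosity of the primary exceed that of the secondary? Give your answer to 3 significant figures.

106

From the Stefan–Boltzmann law, L ∝ R²T⁴, so
L_p/L_s = (R_p/R_s)² (T_p/T_s)⁴ = (6.10)² × (1.30)⁴ = 37.21 × 2.856 = 106.3.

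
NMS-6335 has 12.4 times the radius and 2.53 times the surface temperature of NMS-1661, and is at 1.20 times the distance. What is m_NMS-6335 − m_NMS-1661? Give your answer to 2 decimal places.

-9.10

L_NMS-6335/L_NMS-1661 = (12.4)²(2.53)⁴ = 6300.
F_NMS-6335/F_NMS-1661 = (L_NMS-6335/L_NMS-1661)/(d_NMS-6335/d_NMS-1661)² = 6300/1.440 = 4375.
m_NMS-6335 − m_NMS-1661 = −2.5 log₁₀(4375) = -9.10.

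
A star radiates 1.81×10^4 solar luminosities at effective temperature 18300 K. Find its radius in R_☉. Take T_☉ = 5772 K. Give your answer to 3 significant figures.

R/R_☉ = √(L/L_☉) / (T/T_☉)² = √(1.81×10^4) / (3.170)²
       = 134.5 / 10.05 = 13.38.

13.4 R_☉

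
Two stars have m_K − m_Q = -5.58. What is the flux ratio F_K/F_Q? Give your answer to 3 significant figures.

F_K/F_Q = 10^(−(m_K − m_Q)/2.5) = 10^(5.58/2.5) = 10^2.232 = 170.6.

171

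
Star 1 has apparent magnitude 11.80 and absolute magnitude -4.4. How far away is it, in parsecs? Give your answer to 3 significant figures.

1.74×10^4 pc

m − M = 5 log₁₀(d/10 pc)
11.80 − (-4.4) = 16.20 = 5 log₁₀(d/10)
d = 10 × 10^(16.20/5) = 10 × 10^3.240 = 1.738×10^4 pc.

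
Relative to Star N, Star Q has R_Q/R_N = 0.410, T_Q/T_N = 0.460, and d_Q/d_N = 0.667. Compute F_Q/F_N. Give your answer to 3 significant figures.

0.0169

L_Q/L_N = (R_Q/R_N)²(T_Q/T_N)⁴ = (0.410)² × (0.460)⁴ = 0.007527.
F_Q/F_N = (L_Q/L_N)/(d_Q/d_N)² = 0.007527 / (0.667)² = 0.01692.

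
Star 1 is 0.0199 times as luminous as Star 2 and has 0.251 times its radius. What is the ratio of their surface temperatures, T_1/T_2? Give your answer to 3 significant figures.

L ∝ R²T⁴ gives T ∝ (L/R²)^(1/4), so
T_1/T_2 = (0.0199 / 0.251²)^(1/4) = (0.3159)^(1/4) = 0.7497.

0.750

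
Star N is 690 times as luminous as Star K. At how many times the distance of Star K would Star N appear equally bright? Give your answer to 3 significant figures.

Equal flux requires L_N/d_N² = L_K/d_K², so d_N/d_K = √(L_N/L_K)
= √(690) = 26.27.

26.3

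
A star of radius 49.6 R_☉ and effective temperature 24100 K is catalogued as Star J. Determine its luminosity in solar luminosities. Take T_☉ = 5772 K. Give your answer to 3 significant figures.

7.48×10^5 solar luminosities

L/L_☉ = (R/R_☉)² (T/T_☉)⁴ = (49.6)² × (24100/5772)⁴
       = 2460 × (4.175)⁴ = 2460 × 303.9 = 7.477×10^5.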